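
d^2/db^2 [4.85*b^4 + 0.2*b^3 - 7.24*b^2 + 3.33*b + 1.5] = 58.2*b^2 + 1.2*b - 14.48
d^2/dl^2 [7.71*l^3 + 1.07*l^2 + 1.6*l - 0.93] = 46.26*l + 2.14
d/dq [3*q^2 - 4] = 6*q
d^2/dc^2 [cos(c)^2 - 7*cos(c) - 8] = 7*cos(c) - 2*cos(2*c)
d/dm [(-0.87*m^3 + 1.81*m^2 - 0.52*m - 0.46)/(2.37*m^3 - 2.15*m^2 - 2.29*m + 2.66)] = (8.88178419700125e-16*m^5 - 2.4192*m^4 + 6.4494*m^3 - 8.9349*m^2 + 7.6512*m - 2.4366)/(5.6169*m^6 - 10.191*m^5 - 6.2321*m^4 + 22.4554*m^3 - 6.1939*m^2 - 12.1828*m + 7.0756)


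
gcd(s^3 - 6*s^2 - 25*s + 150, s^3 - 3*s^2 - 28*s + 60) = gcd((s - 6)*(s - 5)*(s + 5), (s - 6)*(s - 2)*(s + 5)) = s^2 - s - 30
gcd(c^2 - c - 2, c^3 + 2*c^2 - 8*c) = c - 2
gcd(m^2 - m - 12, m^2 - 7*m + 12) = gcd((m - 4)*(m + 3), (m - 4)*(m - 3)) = m - 4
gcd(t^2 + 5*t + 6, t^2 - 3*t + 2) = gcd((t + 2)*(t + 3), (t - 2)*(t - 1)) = 1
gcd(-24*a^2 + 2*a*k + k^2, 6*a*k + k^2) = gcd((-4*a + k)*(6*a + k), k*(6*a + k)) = 6*a + k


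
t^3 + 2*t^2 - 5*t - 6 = (t - 2)*(t + 1)*(t + 3)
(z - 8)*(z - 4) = z^2 - 12*z + 32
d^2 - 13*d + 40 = (d - 8)*(d - 5)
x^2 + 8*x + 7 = (x + 1)*(x + 7)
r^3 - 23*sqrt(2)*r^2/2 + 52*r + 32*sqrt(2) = (r - 8*sqrt(2))*(r - 4*sqrt(2))*(r + sqrt(2)/2)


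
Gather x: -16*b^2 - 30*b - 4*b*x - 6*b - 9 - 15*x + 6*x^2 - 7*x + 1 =-16*b^2 - 36*b + 6*x^2 + x*(-4*b - 22) - 8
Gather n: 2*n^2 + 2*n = 2*n^2 + 2*n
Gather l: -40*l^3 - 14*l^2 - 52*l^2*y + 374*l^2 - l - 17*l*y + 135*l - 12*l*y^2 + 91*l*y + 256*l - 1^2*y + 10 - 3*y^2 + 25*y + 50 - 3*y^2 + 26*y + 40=-40*l^3 + l^2*(360 - 52*y) + l*(-12*y^2 + 74*y + 390) - 6*y^2 + 50*y + 100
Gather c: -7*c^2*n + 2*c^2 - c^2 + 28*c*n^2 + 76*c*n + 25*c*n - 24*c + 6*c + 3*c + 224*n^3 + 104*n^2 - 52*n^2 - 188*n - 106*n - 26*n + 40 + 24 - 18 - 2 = c^2*(1 - 7*n) + c*(28*n^2 + 101*n - 15) + 224*n^3 + 52*n^2 - 320*n + 44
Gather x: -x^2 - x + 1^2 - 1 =-x^2 - x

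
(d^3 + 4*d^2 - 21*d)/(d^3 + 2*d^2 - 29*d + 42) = d/(d - 2)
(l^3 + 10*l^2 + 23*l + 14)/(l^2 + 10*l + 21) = (l^2 + 3*l + 2)/(l + 3)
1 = 1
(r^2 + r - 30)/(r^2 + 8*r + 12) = (r - 5)/(r + 2)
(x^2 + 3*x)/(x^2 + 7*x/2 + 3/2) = 2*x/(2*x + 1)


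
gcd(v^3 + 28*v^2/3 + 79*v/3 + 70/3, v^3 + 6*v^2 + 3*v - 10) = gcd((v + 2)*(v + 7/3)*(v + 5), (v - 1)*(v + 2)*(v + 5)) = v^2 + 7*v + 10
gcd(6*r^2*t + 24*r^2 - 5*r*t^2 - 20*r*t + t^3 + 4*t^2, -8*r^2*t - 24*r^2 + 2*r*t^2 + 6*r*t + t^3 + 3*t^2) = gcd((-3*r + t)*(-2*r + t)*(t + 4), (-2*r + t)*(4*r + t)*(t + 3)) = 2*r - t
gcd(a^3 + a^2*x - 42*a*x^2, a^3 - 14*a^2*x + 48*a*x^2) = -a^2 + 6*a*x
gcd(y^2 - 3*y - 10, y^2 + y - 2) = y + 2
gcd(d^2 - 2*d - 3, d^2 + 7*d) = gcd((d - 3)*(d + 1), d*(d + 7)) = 1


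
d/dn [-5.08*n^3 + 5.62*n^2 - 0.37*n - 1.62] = -15.24*n^2 + 11.24*n - 0.37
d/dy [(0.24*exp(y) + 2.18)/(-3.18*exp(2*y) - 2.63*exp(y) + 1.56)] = (0.7632*exp(2*y) + 13.8648*exp(y) + 6.1078)*exp(y)/(10.1124*exp(4*y) + 16.7268*exp(3*y) - 3.0047*exp(2*y) - 8.2056*exp(y) + 2.4336)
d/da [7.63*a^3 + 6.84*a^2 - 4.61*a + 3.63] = 22.89*a^2 + 13.68*a - 4.61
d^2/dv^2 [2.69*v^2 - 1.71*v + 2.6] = 5.38000000000000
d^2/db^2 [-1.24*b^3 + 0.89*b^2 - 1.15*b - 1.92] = 1.78 - 7.44*b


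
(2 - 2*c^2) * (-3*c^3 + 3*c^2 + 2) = 6*c^5 - 6*c^4 - 6*c^3 + 2*c^2 + 4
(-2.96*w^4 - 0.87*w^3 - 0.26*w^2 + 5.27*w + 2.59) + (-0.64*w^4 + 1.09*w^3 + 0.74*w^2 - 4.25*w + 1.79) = -3.6*w^4 + 0.22*w^3 + 0.48*w^2 + 1.02*w + 4.38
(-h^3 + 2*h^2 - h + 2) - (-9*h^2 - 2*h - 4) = -h^3 + 11*h^2 + h + 6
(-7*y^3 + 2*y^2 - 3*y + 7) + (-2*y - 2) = -7*y^3 + 2*y^2 - 5*y + 5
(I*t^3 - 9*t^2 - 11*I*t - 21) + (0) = I*t^3 - 9*t^2 - 11*I*t - 21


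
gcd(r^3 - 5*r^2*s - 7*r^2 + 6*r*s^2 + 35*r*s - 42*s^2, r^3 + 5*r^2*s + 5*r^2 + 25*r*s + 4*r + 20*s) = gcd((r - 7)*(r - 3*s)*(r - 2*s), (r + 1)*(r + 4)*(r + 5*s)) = 1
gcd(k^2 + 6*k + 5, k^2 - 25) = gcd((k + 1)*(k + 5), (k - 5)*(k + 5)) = k + 5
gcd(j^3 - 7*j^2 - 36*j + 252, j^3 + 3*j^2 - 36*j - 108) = j^2 - 36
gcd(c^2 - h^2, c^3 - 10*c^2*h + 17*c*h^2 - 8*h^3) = c - h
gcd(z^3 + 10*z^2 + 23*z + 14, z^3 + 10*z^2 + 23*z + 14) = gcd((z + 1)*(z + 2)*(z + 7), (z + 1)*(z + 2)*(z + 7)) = z^3 + 10*z^2 + 23*z + 14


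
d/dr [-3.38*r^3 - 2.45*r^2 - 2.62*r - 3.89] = -10.14*r^2 - 4.9*r - 2.62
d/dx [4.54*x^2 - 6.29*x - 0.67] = 9.08*x - 6.29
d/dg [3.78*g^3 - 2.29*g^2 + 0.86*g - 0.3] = 11.34*g^2 - 4.58*g + 0.86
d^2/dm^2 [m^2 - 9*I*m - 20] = 2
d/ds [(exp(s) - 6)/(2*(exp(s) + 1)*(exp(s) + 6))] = (-exp(2*s) + 12*exp(s) + 48)*exp(s)/(2*(exp(4*s) + 14*exp(3*s) + 61*exp(2*s) + 84*exp(s) + 36))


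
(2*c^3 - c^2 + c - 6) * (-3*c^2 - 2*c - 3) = -6*c^5 - c^4 - 7*c^3 + 19*c^2 + 9*c + 18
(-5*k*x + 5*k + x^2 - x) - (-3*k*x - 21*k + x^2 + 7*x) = -2*k*x + 26*k - 8*x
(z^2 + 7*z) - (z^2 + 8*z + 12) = -z - 12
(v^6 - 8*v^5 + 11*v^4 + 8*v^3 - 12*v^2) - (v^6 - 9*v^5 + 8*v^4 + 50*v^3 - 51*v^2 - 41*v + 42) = v^5 + 3*v^4 - 42*v^3 + 39*v^2 + 41*v - 42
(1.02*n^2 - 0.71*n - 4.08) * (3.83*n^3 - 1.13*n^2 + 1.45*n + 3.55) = 3.9066*n^5 - 3.8719*n^4 - 13.3451*n^3 + 7.2019*n^2 - 8.4365*n - 14.484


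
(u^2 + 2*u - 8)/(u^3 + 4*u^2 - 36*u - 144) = (u - 2)/(u^2 - 36)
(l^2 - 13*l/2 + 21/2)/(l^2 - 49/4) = 2*(l - 3)/(2*l + 7)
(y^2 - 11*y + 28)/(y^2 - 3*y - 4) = (y - 7)/(y + 1)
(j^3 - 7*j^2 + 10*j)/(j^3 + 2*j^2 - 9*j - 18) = j*(j^2 - 7*j + 10)/(j^3 + 2*j^2 - 9*j - 18)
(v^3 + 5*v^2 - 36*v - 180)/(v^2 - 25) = (v^2 - 36)/(v - 5)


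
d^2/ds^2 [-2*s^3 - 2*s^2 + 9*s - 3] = -12*s - 4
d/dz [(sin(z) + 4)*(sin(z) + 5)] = (2*sin(z) + 9)*cos(z)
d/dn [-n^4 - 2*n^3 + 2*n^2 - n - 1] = -4*n^3 - 6*n^2 + 4*n - 1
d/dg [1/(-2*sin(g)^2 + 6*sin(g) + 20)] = (2*sin(g) - 3)*cos(g)/(2*(sin(g) - 5)^2*(sin(g) + 2)^2)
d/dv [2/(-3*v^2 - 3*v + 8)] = 6*(2*v + 1)/(3*v^2 + 3*v - 8)^2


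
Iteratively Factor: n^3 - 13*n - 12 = (n + 1)*(n^2 - n - 12) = (n + 1)*(n + 3)*(n - 4)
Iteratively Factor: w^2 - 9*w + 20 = (w - 4)*(w - 5)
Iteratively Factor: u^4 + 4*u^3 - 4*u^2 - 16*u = (u + 2)*(u^3 + 2*u^2 - 8*u) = u*(u + 2)*(u^2 + 2*u - 8) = u*(u + 2)*(u + 4)*(u - 2)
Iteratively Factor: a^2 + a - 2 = (a + 2)*(a - 1)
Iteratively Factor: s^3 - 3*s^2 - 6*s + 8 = (s - 1)*(s^2 - 2*s - 8) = (s - 1)*(s + 2)*(s - 4)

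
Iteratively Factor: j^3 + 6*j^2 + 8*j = (j)*(j^2 + 6*j + 8) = j*(j + 2)*(j + 4)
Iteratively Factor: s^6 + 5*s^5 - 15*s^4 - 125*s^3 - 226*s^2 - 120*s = (s + 2)*(s^5 + 3*s^4 - 21*s^3 - 83*s^2 - 60*s) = (s + 2)*(s + 4)*(s^4 - s^3 - 17*s^2 - 15*s) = (s + 2)*(s + 3)*(s + 4)*(s^3 - 4*s^2 - 5*s) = (s + 1)*(s + 2)*(s + 3)*(s + 4)*(s^2 - 5*s) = s*(s + 1)*(s + 2)*(s + 3)*(s + 4)*(s - 5)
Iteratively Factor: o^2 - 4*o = (o)*(o - 4)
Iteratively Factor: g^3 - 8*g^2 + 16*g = (g)*(g^2 - 8*g + 16) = g*(g - 4)*(g - 4)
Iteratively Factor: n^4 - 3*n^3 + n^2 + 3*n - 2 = (n + 1)*(n^3 - 4*n^2 + 5*n - 2) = (n - 1)*(n + 1)*(n^2 - 3*n + 2) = (n - 2)*(n - 1)*(n + 1)*(n - 1)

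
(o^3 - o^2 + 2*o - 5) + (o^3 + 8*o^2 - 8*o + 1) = 2*o^3 + 7*o^2 - 6*o - 4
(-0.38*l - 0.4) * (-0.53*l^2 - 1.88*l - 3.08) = 0.2014*l^3 + 0.9264*l^2 + 1.9224*l + 1.232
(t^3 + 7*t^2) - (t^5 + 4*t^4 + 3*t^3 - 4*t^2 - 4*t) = -t^5 - 4*t^4 - 2*t^3 + 11*t^2 + 4*t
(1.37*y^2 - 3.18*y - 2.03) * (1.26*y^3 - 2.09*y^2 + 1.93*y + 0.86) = 1.7262*y^5 - 6.8701*y^4 + 6.7325*y^3 - 0.716500000000001*y^2 - 6.6527*y - 1.7458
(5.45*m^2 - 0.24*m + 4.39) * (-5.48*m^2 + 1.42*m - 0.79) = -29.866*m^4 + 9.0542*m^3 - 28.7035*m^2 + 6.4234*m - 3.4681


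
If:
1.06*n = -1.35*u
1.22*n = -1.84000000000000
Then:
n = -1.51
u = 1.18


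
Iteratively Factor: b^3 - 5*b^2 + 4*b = (b - 4)*(b^2 - b) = b*(b - 4)*(b - 1)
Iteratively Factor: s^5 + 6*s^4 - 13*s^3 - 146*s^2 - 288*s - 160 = (s + 2)*(s^4 + 4*s^3 - 21*s^2 - 104*s - 80) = (s + 1)*(s + 2)*(s^3 + 3*s^2 - 24*s - 80) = (s - 5)*(s + 1)*(s + 2)*(s^2 + 8*s + 16) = (s - 5)*(s + 1)*(s + 2)*(s + 4)*(s + 4)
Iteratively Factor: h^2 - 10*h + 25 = (h - 5)*(h - 5)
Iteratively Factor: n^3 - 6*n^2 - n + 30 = (n - 3)*(n^2 - 3*n - 10) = (n - 3)*(n + 2)*(n - 5)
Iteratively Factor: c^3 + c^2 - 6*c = (c - 2)*(c^2 + 3*c) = (c - 2)*(c + 3)*(c)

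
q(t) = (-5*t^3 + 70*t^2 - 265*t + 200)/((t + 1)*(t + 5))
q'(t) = (-15*t^2 + 140*t - 265)/((t + 1)*(t + 5)) - (-5*t^3 + 70*t^2 - 265*t + 200)/((t + 1)*(t + 5)^2) - (-5*t^3 + 70*t^2 - 265*t + 200)/((t + 1)^2*(t + 5))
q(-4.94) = -16159.56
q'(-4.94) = 270819.64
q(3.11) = -2.93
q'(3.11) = 1.83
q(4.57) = -0.49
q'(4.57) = 1.29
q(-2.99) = -437.96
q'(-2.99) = 202.24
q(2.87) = -3.35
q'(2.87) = 1.73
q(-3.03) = -446.28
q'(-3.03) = 213.47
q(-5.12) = 8217.83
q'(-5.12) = 67695.38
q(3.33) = -2.52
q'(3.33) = 1.85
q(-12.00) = 287.01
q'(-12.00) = 13.78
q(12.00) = -6.97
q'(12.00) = -2.43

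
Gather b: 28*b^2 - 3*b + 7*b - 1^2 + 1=28*b^2 + 4*b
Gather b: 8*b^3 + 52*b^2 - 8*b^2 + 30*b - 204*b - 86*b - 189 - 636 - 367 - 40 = 8*b^3 + 44*b^2 - 260*b - 1232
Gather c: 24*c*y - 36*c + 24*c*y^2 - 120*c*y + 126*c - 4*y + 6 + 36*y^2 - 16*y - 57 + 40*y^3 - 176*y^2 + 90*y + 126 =c*(24*y^2 - 96*y + 90) + 40*y^3 - 140*y^2 + 70*y + 75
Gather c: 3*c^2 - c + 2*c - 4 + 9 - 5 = 3*c^2 + c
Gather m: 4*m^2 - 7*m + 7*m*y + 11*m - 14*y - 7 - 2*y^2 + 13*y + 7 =4*m^2 + m*(7*y + 4) - 2*y^2 - y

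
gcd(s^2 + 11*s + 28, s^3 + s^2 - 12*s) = s + 4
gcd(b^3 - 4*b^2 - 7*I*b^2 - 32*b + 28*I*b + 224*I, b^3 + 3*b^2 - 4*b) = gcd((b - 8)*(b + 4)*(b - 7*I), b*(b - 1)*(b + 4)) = b + 4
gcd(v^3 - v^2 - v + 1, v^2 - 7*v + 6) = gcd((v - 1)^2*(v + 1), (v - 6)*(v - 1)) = v - 1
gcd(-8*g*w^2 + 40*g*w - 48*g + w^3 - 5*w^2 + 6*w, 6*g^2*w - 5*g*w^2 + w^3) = 1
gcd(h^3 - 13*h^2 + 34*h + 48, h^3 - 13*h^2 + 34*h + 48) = h^3 - 13*h^2 + 34*h + 48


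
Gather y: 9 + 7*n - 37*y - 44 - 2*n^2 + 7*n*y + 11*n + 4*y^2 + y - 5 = -2*n^2 + 18*n + 4*y^2 + y*(7*n - 36) - 40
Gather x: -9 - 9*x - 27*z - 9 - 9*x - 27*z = -18*x - 54*z - 18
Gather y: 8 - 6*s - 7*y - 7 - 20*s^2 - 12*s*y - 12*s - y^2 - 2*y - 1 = -20*s^2 - 18*s - y^2 + y*(-12*s - 9)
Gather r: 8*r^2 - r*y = 8*r^2 - r*y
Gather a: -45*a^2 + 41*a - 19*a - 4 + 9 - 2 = -45*a^2 + 22*a + 3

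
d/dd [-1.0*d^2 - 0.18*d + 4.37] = -2.0*d - 0.18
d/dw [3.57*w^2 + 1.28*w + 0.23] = 7.14*w + 1.28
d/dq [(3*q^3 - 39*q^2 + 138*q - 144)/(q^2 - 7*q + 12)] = 3*(q^2 - 8*q + 24)/(q^2 - 8*q + 16)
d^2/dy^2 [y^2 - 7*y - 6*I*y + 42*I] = 2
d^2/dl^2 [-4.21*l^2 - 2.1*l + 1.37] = -8.42000000000000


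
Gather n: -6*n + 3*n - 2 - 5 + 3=-3*n - 4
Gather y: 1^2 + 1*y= y + 1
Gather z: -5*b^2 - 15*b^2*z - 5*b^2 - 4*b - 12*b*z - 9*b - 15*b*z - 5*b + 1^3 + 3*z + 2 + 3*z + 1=-10*b^2 - 18*b + z*(-15*b^2 - 27*b + 6) + 4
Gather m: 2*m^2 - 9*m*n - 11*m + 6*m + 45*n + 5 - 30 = 2*m^2 + m*(-9*n - 5) + 45*n - 25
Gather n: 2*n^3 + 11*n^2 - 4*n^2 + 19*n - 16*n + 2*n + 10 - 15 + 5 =2*n^3 + 7*n^2 + 5*n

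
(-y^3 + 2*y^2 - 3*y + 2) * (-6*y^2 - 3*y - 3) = 6*y^5 - 9*y^4 + 15*y^3 - 9*y^2 + 3*y - 6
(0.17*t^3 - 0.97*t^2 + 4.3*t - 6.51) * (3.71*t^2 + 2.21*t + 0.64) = 0.6307*t^5 - 3.223*t^4 + 13.9181*t^3 - 15.2699*t^2 - 11.6351*t - 4.1664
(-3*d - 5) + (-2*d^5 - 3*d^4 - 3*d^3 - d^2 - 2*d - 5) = -2*d^5 - 3*d^4 - 3*d^3 - d^2 - 5*d - 10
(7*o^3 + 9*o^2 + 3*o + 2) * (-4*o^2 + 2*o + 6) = -28*o^5 - 22*o^4 + 48*o^3 + 52*o^2 + 22*o + 12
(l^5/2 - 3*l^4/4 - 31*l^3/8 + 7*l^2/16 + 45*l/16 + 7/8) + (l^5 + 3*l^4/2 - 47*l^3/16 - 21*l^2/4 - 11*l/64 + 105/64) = 3*l^5/2 + 3*l^4/4 - 109*l^3/16 - 77*l^2/16 + 169*l/64 + 161/64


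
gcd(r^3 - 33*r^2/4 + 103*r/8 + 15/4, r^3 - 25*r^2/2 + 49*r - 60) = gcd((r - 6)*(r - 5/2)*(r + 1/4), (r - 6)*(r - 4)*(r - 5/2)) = r^2 - 17*r/2 + 15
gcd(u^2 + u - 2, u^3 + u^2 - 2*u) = u^2 + u - 2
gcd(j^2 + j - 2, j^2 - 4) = j + 2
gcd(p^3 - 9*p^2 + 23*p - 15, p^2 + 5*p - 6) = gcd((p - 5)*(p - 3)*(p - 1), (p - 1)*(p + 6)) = p - 1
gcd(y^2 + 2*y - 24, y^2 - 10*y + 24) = y - 4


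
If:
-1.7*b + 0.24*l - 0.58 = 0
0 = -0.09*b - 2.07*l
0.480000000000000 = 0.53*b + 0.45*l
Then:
No Solution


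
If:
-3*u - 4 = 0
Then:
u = -4/3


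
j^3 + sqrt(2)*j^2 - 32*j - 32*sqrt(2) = (j - 4*sqrt(2))*(j + sqrt(2))*(j + 4*sqrt(2))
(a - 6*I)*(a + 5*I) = a^2 - I*a + 30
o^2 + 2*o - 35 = (o - 5)*(o + 7)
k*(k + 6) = k^2 + 6*k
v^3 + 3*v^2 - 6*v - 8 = (v - 2)*(v + 1)*(v + 4)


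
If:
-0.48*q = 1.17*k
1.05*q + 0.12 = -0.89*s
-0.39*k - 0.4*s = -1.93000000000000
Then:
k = 1.29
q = -3.14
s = 3.57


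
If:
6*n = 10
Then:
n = 5/3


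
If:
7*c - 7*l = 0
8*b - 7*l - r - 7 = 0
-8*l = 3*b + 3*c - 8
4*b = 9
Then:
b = 9/4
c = 5/44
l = 5/44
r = 449/44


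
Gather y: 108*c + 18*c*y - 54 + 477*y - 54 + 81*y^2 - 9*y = 108*c + 81*y^2 + y*(18*c + 468) - 108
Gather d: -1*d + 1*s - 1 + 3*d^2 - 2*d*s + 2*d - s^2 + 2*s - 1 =3*d^2 + d*(1 - 2*s) - s^2 + 3*s - 2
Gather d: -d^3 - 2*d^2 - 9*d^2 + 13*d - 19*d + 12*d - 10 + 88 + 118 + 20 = -d^3 - 11*d^2 + 6*d + 216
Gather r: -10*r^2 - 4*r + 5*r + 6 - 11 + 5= -10*r^2 + r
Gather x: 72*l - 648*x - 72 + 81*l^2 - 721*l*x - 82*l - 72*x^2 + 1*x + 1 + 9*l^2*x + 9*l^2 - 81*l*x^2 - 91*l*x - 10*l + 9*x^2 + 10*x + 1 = 90*l^2 - 20*l + x^2*(-81*l - 63) + x*(9*l^2 - 812*l - 637) - 70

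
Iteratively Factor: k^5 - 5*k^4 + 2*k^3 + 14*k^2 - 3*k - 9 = (k + 1)*(k^4 - 6*k^3 + 8*k^2 + 6*k - 9) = (k + 1)^2*(k^3 - 7*k^2 + 15*k - 9) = (k - 3)*(k + 1)^2*(k^2 - 4*k + 3) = (k - 3)^2*(k + 1)^2*(k - 1)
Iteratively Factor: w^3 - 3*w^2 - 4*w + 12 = (w + 2)*(w^2 - 5*w + 6) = (w - 2)*(w + 2)*(w - 3)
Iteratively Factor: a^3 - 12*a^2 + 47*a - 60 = (a - 5)*(a^2 - 7*a + 12) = (a - 5)*(a - 4)*(a - 3)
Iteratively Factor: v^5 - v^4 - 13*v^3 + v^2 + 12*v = (v - 4)*(v^4 + 3*v^3 - v^2 - 3*v) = (v - 4)*(v + 1)*(v^3 + 2*v^2 - 3*v) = (v - 4)*(v + 1)*(v + 3)*(v^2 - v) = (v - 4)*(v - 1)*(v + 1)*(v + 3)*(v)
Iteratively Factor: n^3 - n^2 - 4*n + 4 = (n + 2)*(n^2 - 3*n + 2) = (n - 1)*(n + 2)*(n - 2)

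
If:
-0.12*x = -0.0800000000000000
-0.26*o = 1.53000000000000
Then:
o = -5.88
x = 0.67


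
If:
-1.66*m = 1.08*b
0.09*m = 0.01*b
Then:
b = 0.00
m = 0.00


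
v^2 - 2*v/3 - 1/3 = (v - 1)*(v + 1/3)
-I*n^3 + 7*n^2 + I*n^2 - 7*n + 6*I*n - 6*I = (n - 1)*(n + 6*I)*(-I*n + 1)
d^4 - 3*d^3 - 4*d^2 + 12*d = d*(d - 3)*(d - 2)*(d + 2)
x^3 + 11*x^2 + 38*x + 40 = (x + 2)*(x + 4)*(x + 5)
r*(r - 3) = r^2 - 3*r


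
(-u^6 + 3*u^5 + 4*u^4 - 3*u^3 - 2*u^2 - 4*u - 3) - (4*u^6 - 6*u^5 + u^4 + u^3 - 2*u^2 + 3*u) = -5*u^6 + 9*u^5 + 3*u^4 - 4*u^3 - 7*u - 3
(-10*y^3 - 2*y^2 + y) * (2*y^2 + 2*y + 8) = -20*y^5 - 24*y^4 - 82*y^3 - 14*y^2 + 8*y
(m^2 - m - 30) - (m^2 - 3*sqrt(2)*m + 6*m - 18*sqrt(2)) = -7*m + 3*sqrt(2)*m - 30 + 18*sqrt(2)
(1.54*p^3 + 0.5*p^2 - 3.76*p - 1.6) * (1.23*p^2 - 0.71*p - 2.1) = 1.8942*p^5 - 0.4784*p^4 - 8.2138*p^3 - 0.3484*p^2 + 9.032*p + 3.36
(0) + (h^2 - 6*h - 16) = h^2 - 6*h - 16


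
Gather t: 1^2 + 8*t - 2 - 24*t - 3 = -16*t - 4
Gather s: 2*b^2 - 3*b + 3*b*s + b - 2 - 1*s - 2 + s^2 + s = 2*b^2 + 3*b*s - 2*b + s^2 - 4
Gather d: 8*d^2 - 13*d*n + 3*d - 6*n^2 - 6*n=8*d^2 + d*(3 - 13*n) - 6*n^2 - 6*n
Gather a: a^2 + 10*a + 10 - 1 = a^2 + 10*a + 9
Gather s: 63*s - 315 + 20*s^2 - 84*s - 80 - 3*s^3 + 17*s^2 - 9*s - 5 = -3*s^3 + 37*s^2 - 30*s - 400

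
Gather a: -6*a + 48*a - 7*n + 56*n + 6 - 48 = 42*a + 49*n - 42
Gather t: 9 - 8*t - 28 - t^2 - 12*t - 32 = -t^2 - 20*t - 51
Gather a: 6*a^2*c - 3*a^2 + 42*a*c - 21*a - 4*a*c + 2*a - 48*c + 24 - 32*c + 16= a^2*(6*c - 3) + a*(38*c - 19) - 80*c + 40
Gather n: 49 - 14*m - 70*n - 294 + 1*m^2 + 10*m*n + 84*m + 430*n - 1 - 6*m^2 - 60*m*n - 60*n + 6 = -5*m^2 + 70*m + n*(300 - 50*m) - 240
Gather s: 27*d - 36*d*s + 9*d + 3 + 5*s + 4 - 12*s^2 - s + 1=36*d - 12*s^2 + s*(4 - 36*d) + 8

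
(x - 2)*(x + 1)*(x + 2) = x^3 + x^2 - 4*x - 4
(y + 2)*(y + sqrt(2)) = y^2 + sqrt(2)*y + 2*y + 2*sqrt(2)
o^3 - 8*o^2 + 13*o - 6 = (o - 6)*(o - 1)^2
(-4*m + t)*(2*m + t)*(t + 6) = -8*m^2*t - 48*m^2 - 2*m*t^2 - 12*m*t + t^3 + 6*t^2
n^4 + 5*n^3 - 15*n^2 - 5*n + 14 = (n - 2)*(n - 1)*(n + 1)*(n + 7)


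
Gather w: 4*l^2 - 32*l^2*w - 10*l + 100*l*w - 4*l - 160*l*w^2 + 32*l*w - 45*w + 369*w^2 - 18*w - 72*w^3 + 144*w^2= 4*l^2 - 14*l - 72*w^3 + w^2*(513 - 160*l) + w*(-32*l^2 + 132*l - 63)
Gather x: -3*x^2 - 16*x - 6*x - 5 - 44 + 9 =-3*x^2 - 22*x - 40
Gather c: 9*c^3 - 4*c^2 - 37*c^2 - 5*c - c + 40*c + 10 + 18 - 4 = 9*c^3 - 41*c^2 + 34*c + 24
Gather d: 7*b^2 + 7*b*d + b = 7*b^2 + 7*b*d + b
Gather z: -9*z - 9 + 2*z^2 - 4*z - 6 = 2*z^2 - 13*z - 15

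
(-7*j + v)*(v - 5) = -7*j*v + 35*j + v^2 - 5*v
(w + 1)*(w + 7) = w^2 + 8*w + 7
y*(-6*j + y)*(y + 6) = -6*j*y^2 - 36*j*y + y^3 + 6*y^2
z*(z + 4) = z^2 + 4*z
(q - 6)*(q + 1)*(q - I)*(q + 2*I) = q^4 - 5*q^3 + I*q^3 - 4*q^2 - 5*I*q^2 - 10*q - 6*I*q - 12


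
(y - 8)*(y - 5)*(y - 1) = y^3 - 14*y^2 + 53*y - 40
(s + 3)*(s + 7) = s^2 + 10*s + 21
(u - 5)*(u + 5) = u^2 - 25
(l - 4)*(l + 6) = l^2 + 2*l - 24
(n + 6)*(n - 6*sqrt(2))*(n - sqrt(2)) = n^3 - 7*sqrt(2)*n^2 + 6*n^2 - 42*sqrt(2)*n + 12*n + 72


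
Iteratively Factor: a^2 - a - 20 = (a + 4)*(a - 5)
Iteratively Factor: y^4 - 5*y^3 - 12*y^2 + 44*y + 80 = (y - 5)*(y^3 - 12*y - 16) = (y - 5)*(y - 4)*(y^2 + 4*y + 4) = (y - 5)*(y - 4)*(y + 2)*(y + 2)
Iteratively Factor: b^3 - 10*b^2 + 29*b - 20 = (b - 5)*(b^2 - 5*b + 4) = (b - 5)*(b - 4)*(b - 1)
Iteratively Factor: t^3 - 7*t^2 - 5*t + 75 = (t - 5)*(t^2 - 2*t - 15) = (t - 5)*(t + 3)*(t - 5)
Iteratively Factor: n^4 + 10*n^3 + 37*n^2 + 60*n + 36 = (n + 2)*(n^3 + 8*n^2 + 21*n + 18) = (n + 2)^2*(n^2 + 6*n + 9) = (n + 2)^2*(n + 3)*(n + 3)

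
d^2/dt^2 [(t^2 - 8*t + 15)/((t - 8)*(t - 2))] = 2*(2*t^3 - 3*t^2 - 66*t + 236)/(t^6 - 30*t^5 + 348*t^4 - 1960*t^3 + 5568*t^2 - 7680*t + 4096)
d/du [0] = 0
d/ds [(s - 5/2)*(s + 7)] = 2*s + 9/2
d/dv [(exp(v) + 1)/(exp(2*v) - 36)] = (-2*(exp(v) + 1)*exp(v) + exp(2*v) - 36)*exp(v)/(exp(2*v) - 36)^2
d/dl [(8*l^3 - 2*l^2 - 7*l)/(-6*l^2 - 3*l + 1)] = (-48*l^4 - 48*l^3 - 12*l^2 - 4*l - 7)/(36*l^4 + 36*l^3 - 3*l^2 - 6*l + 1)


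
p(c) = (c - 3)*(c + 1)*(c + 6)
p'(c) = (c - 3)*(c + 1) + (c - 3)*(c + 6) + (c + 1)*(c + 6)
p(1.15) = -28.44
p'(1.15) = -1.83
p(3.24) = 9.40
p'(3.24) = 42.41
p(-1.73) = 14.74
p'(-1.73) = -19.86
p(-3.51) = 40.69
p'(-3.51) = -6.12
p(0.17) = -20.43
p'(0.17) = -13.55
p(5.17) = 149.55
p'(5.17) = 106.55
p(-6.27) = -13.19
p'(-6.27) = 52.78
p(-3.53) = 40.81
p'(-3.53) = -5.86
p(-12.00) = -990.00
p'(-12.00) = 321.00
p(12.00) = 2106.00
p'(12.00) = 513.00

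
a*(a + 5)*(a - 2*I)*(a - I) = a^4 + 5*a^3 - 3*I*a^3 - 2*a^2 - 15*I*a^2 - 10*a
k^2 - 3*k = k*(k - 3)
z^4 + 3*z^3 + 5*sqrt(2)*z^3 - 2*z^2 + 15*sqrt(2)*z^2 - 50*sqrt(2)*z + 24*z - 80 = (z - 2)*(z + 5)*(z + sqrt(2))*(z + 4*sqrt(2))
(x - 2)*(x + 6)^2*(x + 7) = x^4 + 17*x^3 + 82*x^2 + 12*x - 504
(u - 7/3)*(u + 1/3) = u^2 - 2*u - 7/9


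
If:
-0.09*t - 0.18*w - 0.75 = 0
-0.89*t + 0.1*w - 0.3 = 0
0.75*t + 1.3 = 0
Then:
No Solution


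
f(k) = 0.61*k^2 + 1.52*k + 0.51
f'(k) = 1.22*k + 1.52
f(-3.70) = 3.24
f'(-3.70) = -2.99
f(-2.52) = 0.55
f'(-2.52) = -1.55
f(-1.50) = -0.40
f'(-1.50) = -0.31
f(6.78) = 38.86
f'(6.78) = 9.79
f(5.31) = 25.78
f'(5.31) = 8.00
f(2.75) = 9.30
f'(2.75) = 4.88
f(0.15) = 0.75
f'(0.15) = 1.70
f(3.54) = 13.54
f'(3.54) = 5.84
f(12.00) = 106.59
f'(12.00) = 16.16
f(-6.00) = 13.35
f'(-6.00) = -5.80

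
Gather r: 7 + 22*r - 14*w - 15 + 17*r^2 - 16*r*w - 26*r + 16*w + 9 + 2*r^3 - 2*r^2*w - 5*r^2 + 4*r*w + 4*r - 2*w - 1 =2*r^3 + r^2*(12 - 2*w) - 12*r*w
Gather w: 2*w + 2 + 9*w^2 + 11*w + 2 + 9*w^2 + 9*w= 18*w^2 + 22*w + 4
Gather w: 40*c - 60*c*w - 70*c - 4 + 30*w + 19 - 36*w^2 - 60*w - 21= -30*c - 36*w^2 + w*(-60*c - 30) - 6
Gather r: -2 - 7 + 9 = 0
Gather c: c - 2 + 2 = c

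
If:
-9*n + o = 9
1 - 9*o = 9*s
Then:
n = -s/9 - 80/81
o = 1/9 - s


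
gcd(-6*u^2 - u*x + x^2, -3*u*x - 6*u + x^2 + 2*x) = -3*u + x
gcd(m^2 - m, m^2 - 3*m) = m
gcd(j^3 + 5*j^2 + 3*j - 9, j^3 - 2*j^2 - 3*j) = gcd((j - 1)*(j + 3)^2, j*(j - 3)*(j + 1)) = 1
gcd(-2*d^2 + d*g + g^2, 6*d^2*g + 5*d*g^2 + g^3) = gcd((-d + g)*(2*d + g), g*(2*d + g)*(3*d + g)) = 2*d + g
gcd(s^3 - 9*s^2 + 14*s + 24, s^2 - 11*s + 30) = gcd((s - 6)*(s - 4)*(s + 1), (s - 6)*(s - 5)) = s - 6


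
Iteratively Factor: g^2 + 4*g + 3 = (g + 3)*(g + 1)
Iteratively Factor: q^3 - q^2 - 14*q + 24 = (q + 4)*(q^2 - 5*q + 6) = (q - 3)*(q + 4)*(q - 2)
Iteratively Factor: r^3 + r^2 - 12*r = (r)*(r^2 + r - 12) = r*(r + 4)*(r - 3)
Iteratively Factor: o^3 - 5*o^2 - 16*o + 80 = (o + 4)*(o^2 - 9*o + 20) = (o - 4)*(o + 4)*(o - 5)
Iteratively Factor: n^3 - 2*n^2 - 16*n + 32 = (n - 2)*(n^2 - 16) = (n - 4)*(n - 2)*(n + 4)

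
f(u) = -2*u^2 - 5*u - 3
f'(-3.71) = 9.84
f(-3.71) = -11.98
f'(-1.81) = 2.24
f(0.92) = -9.29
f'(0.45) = -6.80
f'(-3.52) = 9.08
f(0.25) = -4.38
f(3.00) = -36.00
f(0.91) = -9.21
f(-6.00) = -45.00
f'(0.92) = -8.68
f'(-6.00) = 19.00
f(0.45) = -5.66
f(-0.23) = -1.96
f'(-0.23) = -4.08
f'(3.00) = -17.00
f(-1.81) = -0.50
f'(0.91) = -8.64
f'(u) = -4*u - 5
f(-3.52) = -10.18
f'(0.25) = -6.00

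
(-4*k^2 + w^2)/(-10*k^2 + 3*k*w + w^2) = (2*k + w)/(5*k + w)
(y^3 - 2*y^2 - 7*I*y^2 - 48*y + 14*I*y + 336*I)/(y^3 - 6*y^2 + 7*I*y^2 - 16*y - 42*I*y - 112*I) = (y^2 + y*(6 - 7*I) - 42*I)/(y^2 + y*(2 + 7*I) + 14*I)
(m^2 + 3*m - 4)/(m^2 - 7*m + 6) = (m + 4)/(m - 6)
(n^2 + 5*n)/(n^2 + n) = (n + 5)/(n + 1)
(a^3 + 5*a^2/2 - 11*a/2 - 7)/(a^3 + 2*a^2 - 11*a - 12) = (a^2 + 3*a/2 - 7)/(a^2 + a - 12)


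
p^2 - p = p*(p - 1)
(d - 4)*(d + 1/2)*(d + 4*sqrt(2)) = d^3 - 7*d^2/2 + 4*sqrt(2)*d^2 - 14*sqrt(2)*d - 2*d - 8*sqrt(2)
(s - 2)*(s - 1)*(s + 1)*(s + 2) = s^4 - 5*s^2 + 4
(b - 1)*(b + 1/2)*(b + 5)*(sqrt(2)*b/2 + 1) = sqrt(2)*b^4/2 + b^3 + 9*sqrt(2)*b^3/4 - 3*sqrt(2)*b^2/2 + 9*b^2/2 - 3*b - 5*sqrt(2)*b/4 - 5/2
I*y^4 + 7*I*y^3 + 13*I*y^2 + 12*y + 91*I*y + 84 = (y + 7)*(y - 3*I)*(y + 4*I)*(I*y + 1)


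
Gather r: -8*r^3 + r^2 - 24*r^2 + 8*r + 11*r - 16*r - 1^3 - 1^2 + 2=-8*r^3 - 23*r^2 + 3*r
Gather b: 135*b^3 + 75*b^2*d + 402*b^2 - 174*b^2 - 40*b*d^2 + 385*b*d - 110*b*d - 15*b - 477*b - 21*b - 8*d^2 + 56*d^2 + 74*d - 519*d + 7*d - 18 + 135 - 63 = 135*b^3 + b^2*(75*d + 228) + b*(-40*d^2 + 275*d - 513) + 48*d^2 - 438*d + 54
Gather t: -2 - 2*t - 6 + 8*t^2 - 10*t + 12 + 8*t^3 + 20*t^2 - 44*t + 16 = 8*t^3 + 28*t^2 - 56*t + 20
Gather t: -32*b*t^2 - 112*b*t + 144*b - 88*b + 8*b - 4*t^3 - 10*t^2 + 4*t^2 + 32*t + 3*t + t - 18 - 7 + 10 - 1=64*b - 4*t^3 + t^2*(-32*b - 6) + t*(36 - 112*b) - 16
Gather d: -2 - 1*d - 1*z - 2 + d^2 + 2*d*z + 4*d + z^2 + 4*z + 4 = d^2 + d*(2*z + 3) + z^2 + 3*z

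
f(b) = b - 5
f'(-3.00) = 1.00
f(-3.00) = -8.00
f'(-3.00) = 1.00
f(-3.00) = -8.00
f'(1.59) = 1.00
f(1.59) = -3.41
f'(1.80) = 1.00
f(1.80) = -3.20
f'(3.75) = 1.00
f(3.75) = -1.25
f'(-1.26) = 1.00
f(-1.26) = -6.26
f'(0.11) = 1.00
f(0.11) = -4.89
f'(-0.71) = 1.00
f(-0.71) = -5.71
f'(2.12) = 1.00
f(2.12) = -2.88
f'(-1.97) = 1.00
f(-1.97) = -6.97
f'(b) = 1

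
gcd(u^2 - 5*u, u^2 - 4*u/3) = u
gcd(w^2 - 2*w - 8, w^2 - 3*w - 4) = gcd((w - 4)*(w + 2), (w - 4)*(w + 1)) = w - 4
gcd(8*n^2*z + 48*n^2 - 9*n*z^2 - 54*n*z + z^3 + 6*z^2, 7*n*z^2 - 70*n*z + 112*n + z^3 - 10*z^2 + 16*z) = 1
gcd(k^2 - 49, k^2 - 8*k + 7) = k - 7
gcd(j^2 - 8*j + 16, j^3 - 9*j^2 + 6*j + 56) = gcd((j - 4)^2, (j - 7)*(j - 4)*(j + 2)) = j - 4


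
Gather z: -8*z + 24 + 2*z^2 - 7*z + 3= 2*z^2 - 15*z + 27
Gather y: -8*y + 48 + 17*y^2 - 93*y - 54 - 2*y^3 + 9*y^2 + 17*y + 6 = -2*y^3 + 26*y^2 - 84*y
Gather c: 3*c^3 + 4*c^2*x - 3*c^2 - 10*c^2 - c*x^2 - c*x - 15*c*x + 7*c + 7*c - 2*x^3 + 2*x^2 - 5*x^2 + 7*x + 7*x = 3*c^3 + c^2*(4*x - 13) + c*(-x^2 - 16*x + 14) - 2*x^3 - 3*x^2 + 14*x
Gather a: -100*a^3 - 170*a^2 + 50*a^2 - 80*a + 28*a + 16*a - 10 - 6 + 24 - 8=-100*a^3 - 120*a^2 - 36*a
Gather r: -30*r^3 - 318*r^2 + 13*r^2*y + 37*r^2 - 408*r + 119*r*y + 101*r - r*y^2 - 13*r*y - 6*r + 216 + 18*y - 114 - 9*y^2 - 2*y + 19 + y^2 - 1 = -30*r^3 + r^2*(13*y - 281) + r*(-y^2 + 106*y - 313) - 8*y^2 + 16*y + 120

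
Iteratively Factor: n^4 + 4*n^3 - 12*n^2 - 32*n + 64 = (n - 2)*(n^3 + 6*n^2 - 32) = (n - 2)*(n + 4)*(n^2 + 2*n - 8) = (n - 2)*(n + 4)^2*(n - 2)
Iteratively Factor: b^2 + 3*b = (b + 3)*(b)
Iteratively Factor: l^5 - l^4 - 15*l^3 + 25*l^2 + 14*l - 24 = (l + 1)*(l^4 - 2*l^3 - 13*l^2 + 38*l - 24) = (l - 3)*(l + 1)*(l^3 + l^2 - 10*l + 8) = (l - 3)*(l - 1)*(l + 1)*(l^2 + 2*l - 8) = (l - 3)*(l - 1)*(l + 1)*(l + 4)*(l - 2)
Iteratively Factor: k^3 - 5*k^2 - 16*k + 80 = (k - 5)*(k^2 - 16) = (k - 5)*(k - 4)*(k + 4)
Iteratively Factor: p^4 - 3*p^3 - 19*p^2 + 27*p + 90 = (p - 5)*(p^3 + 2*p^2 - 9*p - 18) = (p - 5)*(p + 2)*(p^2 - 9) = (p - 5)*(p - 3)*(p + 2)*(p + 3)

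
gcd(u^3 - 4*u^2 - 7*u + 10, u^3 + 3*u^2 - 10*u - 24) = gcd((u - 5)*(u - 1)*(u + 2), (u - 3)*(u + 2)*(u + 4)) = u + 2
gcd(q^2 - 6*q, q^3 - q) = q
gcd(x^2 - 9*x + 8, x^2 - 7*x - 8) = x - 8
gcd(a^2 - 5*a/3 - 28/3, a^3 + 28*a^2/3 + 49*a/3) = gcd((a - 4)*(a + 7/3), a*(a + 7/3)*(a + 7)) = a + 7/3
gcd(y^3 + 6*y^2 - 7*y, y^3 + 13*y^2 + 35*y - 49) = y^2 + 6*y - 7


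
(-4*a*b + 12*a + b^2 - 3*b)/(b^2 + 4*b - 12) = (-4*a*b + 12*a + b^2 - 3*b)/(b^2 + 4*b - 12)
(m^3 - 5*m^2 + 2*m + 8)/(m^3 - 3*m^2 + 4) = (m - 4)/(m - 2)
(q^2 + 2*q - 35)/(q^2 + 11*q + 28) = (q - 5)/(q + 4)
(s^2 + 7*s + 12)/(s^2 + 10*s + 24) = (s + 3)/(s + 6)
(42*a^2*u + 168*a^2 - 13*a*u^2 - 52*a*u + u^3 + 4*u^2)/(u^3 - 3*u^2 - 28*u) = (42*a^2 - 13*a*u + u^2)/(u*(u - 7))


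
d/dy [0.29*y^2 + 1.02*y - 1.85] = 0.58*y + 1.02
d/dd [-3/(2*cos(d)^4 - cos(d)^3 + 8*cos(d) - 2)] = 3*(-8*cos(d)^3 + 3*cos(d)^2 - 8)*sin(d)/(2*cos(d)^4 - cos(d)^3 + 8*cos(d) - 2)^2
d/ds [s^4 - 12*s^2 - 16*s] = 4*s^3 - 24*s - 16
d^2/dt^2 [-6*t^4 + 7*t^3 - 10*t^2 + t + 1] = -72*t^2 + 42*t - 20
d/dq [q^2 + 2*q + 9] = 2*q + 2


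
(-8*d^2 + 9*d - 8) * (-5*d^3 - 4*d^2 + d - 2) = 40*d^5 - 13*d^4 - 4*d^3 + 57*d^2 - 26*d + 16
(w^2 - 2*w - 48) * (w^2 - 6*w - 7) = w^4 - 8*w^3 - 43*w^2 + 302*w + 336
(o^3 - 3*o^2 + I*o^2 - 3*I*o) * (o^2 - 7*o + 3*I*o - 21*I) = o^5 - 10*o^4 + 4*I*o^4 + 18*o^3 - 40*I*o^3 + 30*o^2 + 84*I*o^2 - 63*o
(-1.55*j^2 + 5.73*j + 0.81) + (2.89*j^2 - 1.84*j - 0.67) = 1.34*j^2 + 3.89*j + 0.14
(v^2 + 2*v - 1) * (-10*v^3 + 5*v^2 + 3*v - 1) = -10*v^5 - 15*v^4 + 23*v^3 - 5*v + 1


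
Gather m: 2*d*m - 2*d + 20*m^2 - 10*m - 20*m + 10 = -2*d + 20*m^2 + m*(2*d - 30) + 10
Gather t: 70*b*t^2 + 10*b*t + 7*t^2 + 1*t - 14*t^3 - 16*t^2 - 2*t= -14*t^3 + t^2*(70*b - 9) + t*(10*b - 1)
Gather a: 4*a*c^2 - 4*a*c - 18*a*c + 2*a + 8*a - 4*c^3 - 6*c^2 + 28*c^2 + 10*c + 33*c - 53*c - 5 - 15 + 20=a*(4*c^2 - 22*c + 10) - 4*c^3 + 22*c^2 - 10*c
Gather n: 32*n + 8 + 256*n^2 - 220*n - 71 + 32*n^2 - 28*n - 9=288*n^2 - 216*n - 72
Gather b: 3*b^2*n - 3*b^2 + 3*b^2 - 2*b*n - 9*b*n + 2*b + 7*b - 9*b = 3*b^2*n - 11*b*n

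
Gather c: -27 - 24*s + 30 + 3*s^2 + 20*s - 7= 3*s^2 - 4*s - 4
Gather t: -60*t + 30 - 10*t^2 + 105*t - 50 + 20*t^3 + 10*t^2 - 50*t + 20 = 20*t^3 - 5*t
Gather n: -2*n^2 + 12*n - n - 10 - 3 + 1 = -2*n^2 + 11*n - 12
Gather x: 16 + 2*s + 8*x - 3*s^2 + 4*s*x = -3*s^2 + 2*s + x*(4*s + 8) + 16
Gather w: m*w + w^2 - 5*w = w^2 + w*(m - 5)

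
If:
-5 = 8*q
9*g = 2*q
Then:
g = -5/36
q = -5/8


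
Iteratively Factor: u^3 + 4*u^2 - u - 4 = (u + 1)*(u^2 + 3*u - 4) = (u + 1)*(u + 4)*(u - 1)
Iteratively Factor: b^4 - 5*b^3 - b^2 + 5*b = (b)*(b^3 - 5*b^2 - b + 5) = b*(b - 1)*(b^2 - 4*b - 5) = b*(b - 1)*(b + 1)*(b - 5)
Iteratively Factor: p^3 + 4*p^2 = (p)*(p^2 + 4*p) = p^2*(p + 4)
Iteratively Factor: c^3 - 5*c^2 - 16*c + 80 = (c - 5)*(c^2 - 16) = (c - 5)*(c + 4)*(c - 4)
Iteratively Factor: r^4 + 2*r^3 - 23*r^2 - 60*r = (r - 5)*(r^3 + 7*r^2 + 12*r) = (r - 5)*(r + 4)*(r^2 + 3*r) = (r - 5)*(r + 3)*(r + 4)*(r)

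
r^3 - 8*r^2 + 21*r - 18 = (r - 3)^2*(r - 2)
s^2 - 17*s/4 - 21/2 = (s - 6)*(s + 7/4)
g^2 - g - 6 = (g - 3)*(g + 2)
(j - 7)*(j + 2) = j^2 - 5*j - 14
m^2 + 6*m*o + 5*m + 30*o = (m + 5)*(m + 6*o)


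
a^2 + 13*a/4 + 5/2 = (a + 5/4)*(a + 2)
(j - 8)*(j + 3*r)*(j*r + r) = j^3*r + 3*j^2*r^2 - 7*j^2*r - 21*j*r^2 - 8*j*r - 24*r^2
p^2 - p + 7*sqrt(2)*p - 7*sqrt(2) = (p - 1)*(p + 7*sqrt(2))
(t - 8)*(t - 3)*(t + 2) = t^3 - 9*t^2 + 2*t + 48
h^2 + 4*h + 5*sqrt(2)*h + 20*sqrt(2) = (h + 4)*(h + 5*sqrt(2))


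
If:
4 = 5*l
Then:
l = 4/5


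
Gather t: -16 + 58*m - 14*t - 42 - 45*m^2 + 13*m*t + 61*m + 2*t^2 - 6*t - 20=-45*m^2 + 119*m + 2*t^2 + t*(13*m - 20) - 78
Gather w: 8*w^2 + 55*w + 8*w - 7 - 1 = 8*w^2 + 63*w - 8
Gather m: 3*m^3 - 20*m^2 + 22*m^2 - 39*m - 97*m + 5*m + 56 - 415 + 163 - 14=3*m^3 + 2*m^2 - 131*m - 210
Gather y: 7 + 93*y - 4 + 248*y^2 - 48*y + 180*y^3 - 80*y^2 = 180*y^3 + 168*y^2 + 45*y + 3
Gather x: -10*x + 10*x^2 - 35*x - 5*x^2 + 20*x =5*x^2 - 25*x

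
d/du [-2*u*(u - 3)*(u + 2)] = -6*u^2 + 4*u + 12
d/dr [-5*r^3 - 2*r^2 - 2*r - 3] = -15*r^2 - 4*r - 2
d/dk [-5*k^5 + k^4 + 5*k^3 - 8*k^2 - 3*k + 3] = -25*k^4 + 4*k^3 + 15*k^2 - 16*k - 3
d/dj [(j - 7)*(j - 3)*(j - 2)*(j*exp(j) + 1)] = j^4*exp(j) - 8*j^3*exp(j) + 5*j^2*exp(j) + 3*j^2 + 40*j*exp(j) - 24*j - 42*exp(j) + 41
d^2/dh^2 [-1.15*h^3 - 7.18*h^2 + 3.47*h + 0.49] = -6.9*h - 14.36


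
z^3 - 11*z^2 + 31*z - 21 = (z - 7)*(z - 3)*(z - 1)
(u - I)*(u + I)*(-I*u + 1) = -I*u^3 + u^2 - I*u + 1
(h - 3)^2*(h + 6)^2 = h^4 + 6*h^3 - 27*h^2 - 108*h + 324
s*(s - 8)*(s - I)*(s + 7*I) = s^4 - 8*s^3 + 6*I*s^3 + 7*s^2 - 48*I*s^2 - 56*s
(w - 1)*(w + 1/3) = w^2 - 2*w/3 - 1/3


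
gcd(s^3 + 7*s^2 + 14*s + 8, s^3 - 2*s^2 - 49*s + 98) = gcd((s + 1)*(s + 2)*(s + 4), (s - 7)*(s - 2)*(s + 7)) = 1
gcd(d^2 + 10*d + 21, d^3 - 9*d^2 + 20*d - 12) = 1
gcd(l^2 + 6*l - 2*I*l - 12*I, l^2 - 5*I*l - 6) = l - 2*I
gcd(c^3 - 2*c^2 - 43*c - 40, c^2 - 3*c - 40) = c^2 - 3*c - 40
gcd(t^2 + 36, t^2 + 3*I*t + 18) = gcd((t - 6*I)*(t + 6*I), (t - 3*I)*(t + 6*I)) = t + 6*I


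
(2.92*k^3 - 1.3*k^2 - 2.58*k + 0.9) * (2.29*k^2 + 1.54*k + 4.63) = 6.6868*k^5 + 1.5198*k^4 + 5.6094*k^3 - 7.9312*k^2 - 10.5594*k + 4.167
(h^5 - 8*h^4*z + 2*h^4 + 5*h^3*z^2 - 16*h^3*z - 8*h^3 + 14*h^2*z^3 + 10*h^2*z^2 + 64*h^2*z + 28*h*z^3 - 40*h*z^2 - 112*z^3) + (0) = h^5 - 8*h^4*z + 2*h^4 + 5*h^3*z^2 - 16*h^3*z - 8*h^3 + 14*h^2*z^3 + 10*h^2*z^2 + 64*h^2*z + 28*h*z^3 - 40*h*z^2 - 112*z^3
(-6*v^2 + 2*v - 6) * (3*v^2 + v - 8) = -18*v^4 + 32*v^2 - 22*v + 48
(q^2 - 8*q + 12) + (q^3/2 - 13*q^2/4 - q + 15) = q^3/2 - 9*q^2/4 - 9*q + 27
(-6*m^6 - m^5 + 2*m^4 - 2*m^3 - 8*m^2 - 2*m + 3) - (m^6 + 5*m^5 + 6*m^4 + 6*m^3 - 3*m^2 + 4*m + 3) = -7*m^6 - 6*m^5 - 4*m^4 - 8*m^3 - 5*m^2 - 6*m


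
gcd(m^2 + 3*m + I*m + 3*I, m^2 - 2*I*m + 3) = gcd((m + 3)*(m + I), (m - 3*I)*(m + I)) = m + I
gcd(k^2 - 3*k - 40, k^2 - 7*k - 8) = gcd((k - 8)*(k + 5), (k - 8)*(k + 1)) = k - 8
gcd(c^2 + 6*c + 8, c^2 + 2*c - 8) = c + 4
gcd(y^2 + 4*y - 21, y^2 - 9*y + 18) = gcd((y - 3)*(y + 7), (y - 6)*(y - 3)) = y - 3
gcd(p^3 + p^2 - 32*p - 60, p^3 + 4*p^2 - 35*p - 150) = p^2 - p - 30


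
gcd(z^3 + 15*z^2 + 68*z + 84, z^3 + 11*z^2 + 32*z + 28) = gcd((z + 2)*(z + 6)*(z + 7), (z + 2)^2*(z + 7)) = z^2 + 9*z + 14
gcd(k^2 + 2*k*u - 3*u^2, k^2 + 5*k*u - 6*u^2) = -k + u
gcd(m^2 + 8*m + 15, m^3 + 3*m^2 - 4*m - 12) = m + 3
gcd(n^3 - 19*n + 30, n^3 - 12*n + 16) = n - 2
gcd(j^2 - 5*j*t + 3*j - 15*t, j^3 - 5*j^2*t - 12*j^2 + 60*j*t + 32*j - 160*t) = -j + 5*t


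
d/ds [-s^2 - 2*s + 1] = -2*s - 2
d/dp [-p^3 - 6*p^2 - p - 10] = -3*p^2 - 12*p - 1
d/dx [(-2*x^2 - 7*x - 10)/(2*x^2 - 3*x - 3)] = (20*x^2 + 52*x - 9)/(4*x^4 - 12*x^3 - 3*x^2 + 18*x + 9)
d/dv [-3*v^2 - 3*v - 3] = -6*v - 3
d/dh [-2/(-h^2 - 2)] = -4*h/(h^2 + 2)^2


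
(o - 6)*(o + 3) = o^2 - 3*o - 18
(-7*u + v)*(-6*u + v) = 42*u^2 - 13*u*v + v^2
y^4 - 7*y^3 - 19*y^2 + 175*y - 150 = (y - 6)*(y - 5)*(y - 1)*(y + 5)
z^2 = z^2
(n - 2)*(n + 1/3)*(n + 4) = n^3 + 7*n^2/3 - 22*n/3 - 8/3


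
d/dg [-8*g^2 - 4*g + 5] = -16*g - 4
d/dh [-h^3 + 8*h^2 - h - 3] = -3*h^2 + 16*h - 1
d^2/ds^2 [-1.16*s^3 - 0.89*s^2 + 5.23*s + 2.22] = -6.96*s - 1.78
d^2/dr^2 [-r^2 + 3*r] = -2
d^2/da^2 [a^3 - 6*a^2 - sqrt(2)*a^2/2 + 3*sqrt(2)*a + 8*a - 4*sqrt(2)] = 6*a - 12 - sqrt(2)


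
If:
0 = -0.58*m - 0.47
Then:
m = -0.81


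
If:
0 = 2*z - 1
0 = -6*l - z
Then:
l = -1/12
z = 1/2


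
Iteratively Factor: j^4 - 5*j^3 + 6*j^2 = (j - 3)*(j^3 - 2*j^2) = j*(j - 3)*(j^2 - 2*j) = j^2*(j - 3)*(j - 2)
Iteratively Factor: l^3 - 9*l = (l + 3)*(l^2 - 3*l) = (l - 3)*(l + 3)*(l)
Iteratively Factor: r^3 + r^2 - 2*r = (r + 2)*(r^2 - r) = (r - 1)*(r + 2)*(r)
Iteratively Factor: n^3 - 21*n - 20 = (n + 1)*(n^2 - n - 20) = (n - 5)*(n + 1)*(n + 4)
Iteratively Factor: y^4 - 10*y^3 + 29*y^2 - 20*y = (y - 5)*(y^3 - 5*y^2 + 4*y) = (y - 5)*(y - 1)*(y^2 - 4*y) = y*(y - 5)*(y - 1)*(y - 4)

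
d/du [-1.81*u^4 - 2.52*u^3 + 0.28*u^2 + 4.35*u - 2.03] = -7.24*u^3 - 7.56*u^2 + 0.56*u + 4.35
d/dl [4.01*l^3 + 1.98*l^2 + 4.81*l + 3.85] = 12.03*l^2 + 3.96*l + 4.81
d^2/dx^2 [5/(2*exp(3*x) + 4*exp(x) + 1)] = 10*(4*(3*exp(2*x) + 2)^2*exp(x) - (9*exp(2*x) + 2)*(2*exp(3*x) + 4*exp(x) + 1))*exp(x)/(2*exp(3*x) + 4*exp(x) + 1)^3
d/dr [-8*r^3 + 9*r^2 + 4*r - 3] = -24*r^2 + 18*r + 4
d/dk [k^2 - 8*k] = 2*k - 8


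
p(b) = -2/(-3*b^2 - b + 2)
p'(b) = -2*(6*b + 1)/(-3*b^2 - b + 2)^2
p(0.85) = 1.97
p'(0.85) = -11.78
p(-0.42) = -1.06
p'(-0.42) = 0.85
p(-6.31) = 0.02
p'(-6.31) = 0.01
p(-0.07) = -0.97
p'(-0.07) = -0.27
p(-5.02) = 0.03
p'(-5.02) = 0.01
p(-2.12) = 0.21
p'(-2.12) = 0.27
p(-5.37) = 0.03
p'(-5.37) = 0.01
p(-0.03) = -0.99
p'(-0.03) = -0.40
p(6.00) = 0.02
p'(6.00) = -0.00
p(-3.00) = 0.09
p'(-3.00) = 0.07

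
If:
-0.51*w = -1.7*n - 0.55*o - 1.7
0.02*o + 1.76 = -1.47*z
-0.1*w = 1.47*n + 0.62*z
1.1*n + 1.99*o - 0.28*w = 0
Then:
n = 0.20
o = 0.53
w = 4.57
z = -1.20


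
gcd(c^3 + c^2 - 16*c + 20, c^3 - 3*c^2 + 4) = c^2 - 4*c + 4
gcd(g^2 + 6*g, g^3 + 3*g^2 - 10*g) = g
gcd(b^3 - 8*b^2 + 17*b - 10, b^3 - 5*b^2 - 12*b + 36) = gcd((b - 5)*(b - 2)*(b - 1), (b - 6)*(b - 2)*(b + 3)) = b - 2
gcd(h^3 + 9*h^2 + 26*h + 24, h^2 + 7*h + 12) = h^2 + 7*h + 12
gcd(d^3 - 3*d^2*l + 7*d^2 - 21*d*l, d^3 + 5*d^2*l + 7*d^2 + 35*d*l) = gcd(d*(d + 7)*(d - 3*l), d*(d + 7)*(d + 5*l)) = d^2 + 7*d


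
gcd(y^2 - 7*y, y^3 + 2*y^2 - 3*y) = y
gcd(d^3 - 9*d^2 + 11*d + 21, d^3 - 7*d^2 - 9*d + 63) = d^2 - 10*d + 21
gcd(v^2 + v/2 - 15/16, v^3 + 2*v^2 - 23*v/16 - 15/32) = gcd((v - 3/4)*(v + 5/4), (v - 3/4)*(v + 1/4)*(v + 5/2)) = v - 3/4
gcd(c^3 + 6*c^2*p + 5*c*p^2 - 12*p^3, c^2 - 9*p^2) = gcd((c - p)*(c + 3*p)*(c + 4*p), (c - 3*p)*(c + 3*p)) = c + 3*p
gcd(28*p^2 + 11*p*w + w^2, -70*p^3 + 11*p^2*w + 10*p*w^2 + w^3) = 7*p + w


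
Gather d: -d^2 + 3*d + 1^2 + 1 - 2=-d^2 + 3*d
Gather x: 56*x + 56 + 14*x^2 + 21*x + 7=14*x^2 + 77*x + 63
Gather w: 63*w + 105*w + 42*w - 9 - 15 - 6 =210*w - 30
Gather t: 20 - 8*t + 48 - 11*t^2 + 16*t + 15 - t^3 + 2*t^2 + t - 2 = -t^3 - 9*t^2 + 9*t + 81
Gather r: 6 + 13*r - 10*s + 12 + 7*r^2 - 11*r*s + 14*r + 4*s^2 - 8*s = 7*r^2 + r*(27 - 11*s) + 4*s^2 - 18*s + 18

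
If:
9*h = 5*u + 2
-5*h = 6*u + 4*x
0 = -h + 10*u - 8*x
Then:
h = 44/243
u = -2/27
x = -28/243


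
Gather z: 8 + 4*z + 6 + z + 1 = 5*z + 15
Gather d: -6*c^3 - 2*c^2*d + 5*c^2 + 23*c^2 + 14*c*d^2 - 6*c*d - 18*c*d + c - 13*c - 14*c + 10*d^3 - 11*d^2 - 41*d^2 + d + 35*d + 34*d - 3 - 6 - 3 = -6*c^3 + 28*c^2 - 26*c + 10*d^3 + d^2*(14*c - 52) + d*(-2*c^2 - 24*c + 70) - 12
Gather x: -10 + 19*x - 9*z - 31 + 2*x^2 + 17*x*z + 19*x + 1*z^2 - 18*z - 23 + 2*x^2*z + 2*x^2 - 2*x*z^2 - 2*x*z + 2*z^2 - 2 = x^2*(2*z + 4) + x*(-2*z^2 + 15*z + 38) + 3*z^2 - 27*z - 66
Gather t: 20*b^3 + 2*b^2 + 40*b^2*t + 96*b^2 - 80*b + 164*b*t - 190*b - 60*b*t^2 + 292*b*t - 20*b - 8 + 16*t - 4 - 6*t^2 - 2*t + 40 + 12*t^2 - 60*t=20*b^3 + 98*b^2 - 290*b + t^2*(6 - 60*b) + t*(40*b^2 + 456*b - 46) + 28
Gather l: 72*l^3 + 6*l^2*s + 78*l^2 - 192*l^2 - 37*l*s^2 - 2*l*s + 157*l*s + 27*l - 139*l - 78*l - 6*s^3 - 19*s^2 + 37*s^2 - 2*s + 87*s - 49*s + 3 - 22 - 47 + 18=72*l^3 + l^2*(6*s - 114) + l*(-37*s^2 + 155*s - 190) - 6*s^3 + 18*s^2 + 36*s - 48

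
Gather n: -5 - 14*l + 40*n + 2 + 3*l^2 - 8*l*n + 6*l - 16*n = 3*l^2 - 8*l + n*(24 - 8*l) - 3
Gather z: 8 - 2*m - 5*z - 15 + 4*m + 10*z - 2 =2*m + 5*z - 9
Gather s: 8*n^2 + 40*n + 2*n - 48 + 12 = 8*n^2 + 42*n - 36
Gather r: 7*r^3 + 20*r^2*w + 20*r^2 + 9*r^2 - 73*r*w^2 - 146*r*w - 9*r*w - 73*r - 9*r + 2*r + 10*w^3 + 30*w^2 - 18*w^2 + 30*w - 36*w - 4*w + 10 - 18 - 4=7*r^3 + r^2*(20*w + 29) + r*(-73*w^2 - 155*w - 80) + 10*w^3 + 12*w^2 - 10*w - 12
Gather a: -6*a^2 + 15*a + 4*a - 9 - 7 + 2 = -6*a^2 + 19*a - 14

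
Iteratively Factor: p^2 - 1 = (p + 1)*(p - 1)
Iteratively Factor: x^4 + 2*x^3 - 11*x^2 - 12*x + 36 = (x - 2)*(x^3 + 4*x^2 - 3*x - 18) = (x - 2)*(x + 3)*(x^2 + x - 6) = (x - 2)^2*(x + 3)*(x + 3)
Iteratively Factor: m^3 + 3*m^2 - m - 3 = (m + 1)*(m^2 + 2*m - 3) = (m + 1)*(m + 3)*(m - 1)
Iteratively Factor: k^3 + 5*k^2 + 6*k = (k)*(k^2 + 5*k + 6) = k*(k + 3)*(k + 2)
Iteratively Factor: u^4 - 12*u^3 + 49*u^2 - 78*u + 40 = (u - 5)*(u^3 - 7*u^2 + 14*u - 8) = (u - 5)*(u - 1)*(u^2 - 6*u + 8) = (u - 5)*(u - 4)*(u - 1)*(u - 2)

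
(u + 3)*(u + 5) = u^2 + 8*u + 15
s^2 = s^2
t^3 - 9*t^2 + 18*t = t*(t - 6)*(t - 3)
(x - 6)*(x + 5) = x^2 - x - 30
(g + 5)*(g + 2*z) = g^2 + 2*g*z + 5*g + 10*z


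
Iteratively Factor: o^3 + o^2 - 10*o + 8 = (o - 1)*(o^2 + 2*o - 8) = (o - 1)*(o + 4)*(o - 2)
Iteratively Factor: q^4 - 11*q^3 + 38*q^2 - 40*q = (q - 4)*(q^3 - 7*q^2 + 10*q) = (q - 5)*(q - 4)*(q^2 - 2*q) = (q - 5)*(q - 4)*(q - 2)*(q)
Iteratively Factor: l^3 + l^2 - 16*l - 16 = (l + 1)*(l^2 - 16) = (l - 4)*(l + 1)*(l + 4)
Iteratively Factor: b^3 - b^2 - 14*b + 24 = (b - 2)*(b^2 + b - 12) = (b - 2)*(b + 4)*(b - 3)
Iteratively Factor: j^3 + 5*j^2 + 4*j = (j + 1)*(j^2 + 4*j) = (j + 1)*(j + 4)*(j)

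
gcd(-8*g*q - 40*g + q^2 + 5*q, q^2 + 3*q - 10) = q + 5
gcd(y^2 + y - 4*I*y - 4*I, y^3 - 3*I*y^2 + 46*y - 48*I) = 1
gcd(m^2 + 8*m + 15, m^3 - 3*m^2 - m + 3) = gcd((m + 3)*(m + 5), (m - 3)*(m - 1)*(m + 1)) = 1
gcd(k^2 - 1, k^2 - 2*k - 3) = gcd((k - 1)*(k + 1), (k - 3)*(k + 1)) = k + 1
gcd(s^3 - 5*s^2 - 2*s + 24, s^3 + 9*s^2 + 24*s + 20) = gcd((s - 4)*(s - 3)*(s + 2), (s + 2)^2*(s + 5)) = s + 2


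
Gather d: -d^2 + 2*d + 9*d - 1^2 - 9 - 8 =-d^2 + 11*d - 18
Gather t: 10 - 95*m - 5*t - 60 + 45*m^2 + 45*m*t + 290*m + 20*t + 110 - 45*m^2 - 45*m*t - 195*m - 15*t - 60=0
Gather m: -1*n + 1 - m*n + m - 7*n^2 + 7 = m*(1 - n) - 7*n^2 - n + 8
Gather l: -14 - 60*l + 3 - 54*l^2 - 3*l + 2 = -54*l^2 - 63*l - 9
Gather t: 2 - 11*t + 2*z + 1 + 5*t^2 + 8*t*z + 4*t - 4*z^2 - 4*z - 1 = 5*t^2 + t*(8*z - 7) - 4*z^2 - 2*z + 2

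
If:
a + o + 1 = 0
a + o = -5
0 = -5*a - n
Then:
No Solution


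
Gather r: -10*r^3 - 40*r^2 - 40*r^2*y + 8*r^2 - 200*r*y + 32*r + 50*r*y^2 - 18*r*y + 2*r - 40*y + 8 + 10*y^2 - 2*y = -10*r^3 + r^2*(-40*y - 32) + r*(50*y^2 - 218*y + 34) + 10*y^2 - 42*y + 8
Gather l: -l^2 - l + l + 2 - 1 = 1 - l^2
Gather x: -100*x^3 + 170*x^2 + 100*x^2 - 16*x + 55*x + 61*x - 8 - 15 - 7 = -100*x^3 + 270*x^2 + 100*x - 30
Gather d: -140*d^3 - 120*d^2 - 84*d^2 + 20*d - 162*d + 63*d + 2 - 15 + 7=-140*d^3 - 204*d^2 - 79*d - 6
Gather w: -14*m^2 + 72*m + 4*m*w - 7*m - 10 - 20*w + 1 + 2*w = -14*m^2 + 65*m + w*(4*m - 18) - 9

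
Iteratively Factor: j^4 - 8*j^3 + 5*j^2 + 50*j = (j - 5)*(j^3 - 3*j^2 - 10*j) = j*(j - 5)*(j^2 - 3*j - 10) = j*(j - 5)^2*(j + 2)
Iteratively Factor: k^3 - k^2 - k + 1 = (k - 1)*(k^2 - 1) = (k - 1)^2*(k + 1)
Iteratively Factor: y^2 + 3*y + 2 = (y + 2)*(y + 1)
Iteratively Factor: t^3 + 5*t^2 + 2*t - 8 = (t - 1)*(t^2 + 6*t + 8) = (t - 1)*(t + 4)*(t + 2)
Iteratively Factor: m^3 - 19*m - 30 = (m + 2)*(m^2 - 2*m - 15) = (m + 2)*(m + 3)*(m - 5)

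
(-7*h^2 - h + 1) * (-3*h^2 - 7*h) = 21*h^4 + 52*h^3 + 4*h^2 - 7*h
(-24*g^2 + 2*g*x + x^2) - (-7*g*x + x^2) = -24*g^2 + 9*g*x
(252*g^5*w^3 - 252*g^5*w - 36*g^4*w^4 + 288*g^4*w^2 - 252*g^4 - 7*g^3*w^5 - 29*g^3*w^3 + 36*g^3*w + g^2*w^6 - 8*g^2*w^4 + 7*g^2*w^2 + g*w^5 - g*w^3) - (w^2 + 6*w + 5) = 252*g^5*w^3 - 252*g^5*w - 36*g^4*w^4 + 288*g^4*w^2 - 252*g^4 - 7*g^3*w^5 - 29*g^3*w^3 + 36*g^3*w + g^2*w^6 - 8*g^2*w^4 + 7*g^2*w^2 + g*w^5 - g*w^3 - w^2 - 6*w - 5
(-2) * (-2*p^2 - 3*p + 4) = 4*p^2 + 6*p - 8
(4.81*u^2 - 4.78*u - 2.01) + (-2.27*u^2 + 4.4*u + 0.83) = 2.54*u^2 - 0.38*u - 1.18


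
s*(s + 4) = s^2 + 4*s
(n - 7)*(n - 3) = n^2 - 10*n + 21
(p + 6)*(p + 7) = p^2 + 13*p + 42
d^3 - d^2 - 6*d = d*(d - 3)*(d + 2)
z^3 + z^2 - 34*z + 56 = (z - 4)*(z - 2)*(z + 7)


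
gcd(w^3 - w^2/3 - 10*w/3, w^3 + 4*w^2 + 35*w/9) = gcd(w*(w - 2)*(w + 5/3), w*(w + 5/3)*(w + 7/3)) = w^2 + 5*w/3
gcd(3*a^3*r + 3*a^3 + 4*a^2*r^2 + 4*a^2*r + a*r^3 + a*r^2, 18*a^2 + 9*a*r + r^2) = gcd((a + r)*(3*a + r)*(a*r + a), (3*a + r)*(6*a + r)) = 3*a + r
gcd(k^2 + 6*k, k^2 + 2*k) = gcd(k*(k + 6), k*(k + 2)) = k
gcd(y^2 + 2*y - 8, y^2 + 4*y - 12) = y - 2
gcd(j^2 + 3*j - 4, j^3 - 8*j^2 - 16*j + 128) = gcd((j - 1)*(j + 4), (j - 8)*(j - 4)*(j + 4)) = j + 4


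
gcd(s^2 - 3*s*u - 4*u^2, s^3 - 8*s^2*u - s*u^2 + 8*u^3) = s + u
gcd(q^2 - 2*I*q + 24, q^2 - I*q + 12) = 1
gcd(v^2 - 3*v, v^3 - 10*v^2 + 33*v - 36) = v - 3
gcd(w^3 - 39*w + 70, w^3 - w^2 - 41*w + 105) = w^2 + 2*w - 35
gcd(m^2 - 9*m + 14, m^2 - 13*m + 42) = m - 7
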